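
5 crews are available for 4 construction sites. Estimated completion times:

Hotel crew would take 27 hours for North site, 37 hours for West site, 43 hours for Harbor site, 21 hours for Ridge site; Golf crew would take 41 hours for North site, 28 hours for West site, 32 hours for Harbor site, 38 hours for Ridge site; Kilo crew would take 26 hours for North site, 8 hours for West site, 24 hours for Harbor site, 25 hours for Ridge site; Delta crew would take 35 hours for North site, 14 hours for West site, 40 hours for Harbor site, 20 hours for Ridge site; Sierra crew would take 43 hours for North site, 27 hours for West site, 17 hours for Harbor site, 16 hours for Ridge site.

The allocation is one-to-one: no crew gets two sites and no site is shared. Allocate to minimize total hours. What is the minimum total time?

Minimum total: 72 hours

Optimal: Hotel crew→North site (27 hours), Kilo crew→West site (8 hours), Sierra crew→Harbor site (17 hours), Delta crew→Ridge site (20 hours) — total 27+8+17+20 = 72 hours.
Column-greedy (each site in turn goes to its cheapest remaining crew) gives 78 hours, worse by 6.
Next-best assignment: Kilo crew→North site, Delta crew→West site, Sierra crew→Harbor site, Hotel crew→Ridge site = 78 hours.
Swapping Delta crew↔Kilo crew (Delta crew→West site 14 hours, Kilo crew→Ridge site 25 hours) adds 11.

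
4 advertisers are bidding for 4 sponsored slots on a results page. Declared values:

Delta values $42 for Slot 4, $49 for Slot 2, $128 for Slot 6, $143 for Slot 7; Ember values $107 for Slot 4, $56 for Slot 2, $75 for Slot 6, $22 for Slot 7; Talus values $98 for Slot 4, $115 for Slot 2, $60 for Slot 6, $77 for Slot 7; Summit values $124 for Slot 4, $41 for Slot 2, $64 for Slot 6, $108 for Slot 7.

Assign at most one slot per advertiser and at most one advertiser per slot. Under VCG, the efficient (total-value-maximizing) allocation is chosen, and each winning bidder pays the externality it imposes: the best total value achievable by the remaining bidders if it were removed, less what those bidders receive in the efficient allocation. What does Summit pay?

Summit pays $15.

Efficient allocation: Delta→Slot 6 ($128), Ember→Slot 4 ($107), Talus→Slot 2 ($115), Summit→Slot 7 ($108); total welfare W = $458.
Summit receives Slot 7 at value $108, so the others get W − 108 = $350.
Without Summit: best allocation of the remaining 3 bidders over all 4 slots is Delta→Slot 7 ($143), Ember→Slot 4 ($107), Talus→Slot 2 ($115), total $365.
VCG payment = (others' best without Summit) − (others' welfare with Summit) = 365 − 350 = $15.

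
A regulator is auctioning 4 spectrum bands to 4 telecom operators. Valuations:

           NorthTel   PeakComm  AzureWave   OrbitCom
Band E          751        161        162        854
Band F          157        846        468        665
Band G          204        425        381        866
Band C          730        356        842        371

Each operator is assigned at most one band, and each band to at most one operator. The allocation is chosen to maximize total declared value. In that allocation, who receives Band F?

PeakComm receives Band F.

Optimal: NorthTel→Band E ($751M), PeakComm→Band F ($846M), AzureWave→Band C ($842M), OrbitCom→Band G ($866M) — total 751+846+842+866 = $3305M.
Column-greedy (each band in turn goes to its best remaining operator) gives $2811M, worse by 494.
Swapping AzureWave↔NorthTel (AzureWave→Band E $162M, NorthTel→Band C $730M) loses 701.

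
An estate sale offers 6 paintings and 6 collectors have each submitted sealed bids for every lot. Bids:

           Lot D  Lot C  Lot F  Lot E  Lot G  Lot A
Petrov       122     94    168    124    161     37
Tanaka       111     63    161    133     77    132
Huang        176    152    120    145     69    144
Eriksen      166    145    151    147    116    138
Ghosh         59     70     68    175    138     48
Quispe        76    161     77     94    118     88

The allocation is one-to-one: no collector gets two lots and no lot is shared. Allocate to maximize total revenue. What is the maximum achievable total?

Treat this as an assignment problem: match each collector to one lot.
Optimal: Petrov→Lot G ($161), Tanaka→Lot F ($161), Huang→Lot D ($176), Eriksen→Lot A ($138), Ghosh→Lot E ($175), Quispe→Lot C ($161) — total 161+161+176+138+175+161 = $972.
Row-greedy (each collector in turn takes its best remaining lot) gives $848, worse by 124.
Next-best assignment: Petrov→Lot G, Tanaka→Lot F, Huang→Lot A, Eriksen→Lot D, Ghosh→Lot E, Quispe→Lot C = $968.
No other one-to-one assignment exceeds $972.

Maximum total: $972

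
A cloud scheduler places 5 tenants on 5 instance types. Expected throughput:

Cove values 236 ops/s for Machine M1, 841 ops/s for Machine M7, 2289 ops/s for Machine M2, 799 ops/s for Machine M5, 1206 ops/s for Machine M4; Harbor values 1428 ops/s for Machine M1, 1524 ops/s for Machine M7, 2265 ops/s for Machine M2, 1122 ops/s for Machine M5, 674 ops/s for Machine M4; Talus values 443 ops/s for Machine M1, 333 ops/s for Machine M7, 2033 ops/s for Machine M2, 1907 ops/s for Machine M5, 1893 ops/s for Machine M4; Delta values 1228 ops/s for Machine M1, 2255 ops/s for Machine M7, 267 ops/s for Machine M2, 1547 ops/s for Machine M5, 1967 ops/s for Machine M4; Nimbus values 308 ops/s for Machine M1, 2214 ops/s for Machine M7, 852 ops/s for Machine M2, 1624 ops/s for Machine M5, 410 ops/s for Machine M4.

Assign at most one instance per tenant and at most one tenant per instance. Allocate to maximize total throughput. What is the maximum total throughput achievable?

Maximum total: 9805 ops/s

Optimal: Cove→Machine M2 (2289 ops/s), Harbor→Machine M1 (1428 ops/s), Talus→Machine M5 (1907 ops/s), Delta→Machine M4 (1967 ops/s), Nimbus→Machine M7 (2214 ops/s) — total 2289+1428+1907+1967+2214 = 9805 ops/s.
Swapping Nimbus↔Talus (Nimbus→Machine M5 1624 ops/s, Talus→Machine M7 333 ops/s) loses 2164.
Checked against all permutations: 9805 ops/s is optimal.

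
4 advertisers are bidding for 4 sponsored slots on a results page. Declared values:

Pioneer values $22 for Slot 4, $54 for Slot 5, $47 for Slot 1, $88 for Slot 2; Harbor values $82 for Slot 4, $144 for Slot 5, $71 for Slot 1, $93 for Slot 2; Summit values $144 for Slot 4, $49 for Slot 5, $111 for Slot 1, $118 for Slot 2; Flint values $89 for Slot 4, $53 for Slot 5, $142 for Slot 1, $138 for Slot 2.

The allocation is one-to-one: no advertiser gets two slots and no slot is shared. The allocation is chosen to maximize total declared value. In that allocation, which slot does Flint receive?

Flint receives Slot 1.

Treat this as an assignment problem: match each advertiser to one slot.
Optimal: Pioneer→Slot 2 ($88), Harbor→Slot 5 ($144), Summit→Slot 4 ($144), Flint→Slot 1 ($142) — total 88+144+144+142 = $518.
Next-best assignment: Pioneer→Slot 1, Harbor→Slot 5, Summit→Slot 4, Flint→Slot 2 = $473.
Swapping Pioneer↔Harbor (Pioneer→Slot 5 $54, Harbor→Slot 2 $93) loses 85.
No other one-to-one assignment exceeds $518.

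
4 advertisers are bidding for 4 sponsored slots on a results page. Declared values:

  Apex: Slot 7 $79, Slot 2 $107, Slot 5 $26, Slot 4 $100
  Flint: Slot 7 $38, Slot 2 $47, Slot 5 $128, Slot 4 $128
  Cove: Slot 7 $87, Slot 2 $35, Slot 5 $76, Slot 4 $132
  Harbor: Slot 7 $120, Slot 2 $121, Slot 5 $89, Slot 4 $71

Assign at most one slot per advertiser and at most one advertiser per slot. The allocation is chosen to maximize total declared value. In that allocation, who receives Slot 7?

Treat this as an assignment problem: match each advertiser to one slot.
Optimal: Apex→Slot 2 ($107), Flint→Slot 5 ($128), Cove→Slot 4 ($132), Harbor→Slot 7 ($120) — total 107+128+132+120 = $487.
Every other assignment is strictly worse.
Harbor's own top slot is Slot 2 ($121), but forcing Harbor→Slot 2 and reassigning the rest optimally gives only $460 — worse by 27.

Harbor receives Slot 7.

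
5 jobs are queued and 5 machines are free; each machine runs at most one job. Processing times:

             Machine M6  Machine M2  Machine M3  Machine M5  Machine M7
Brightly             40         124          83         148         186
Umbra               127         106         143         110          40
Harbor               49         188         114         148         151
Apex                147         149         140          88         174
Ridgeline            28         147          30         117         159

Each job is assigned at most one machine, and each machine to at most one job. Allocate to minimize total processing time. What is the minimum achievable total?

This is a one-to-one assignment (minimum-cost bipartite matching).
Optimal: Brightly→Machine M2 (124 min), Umbra→Machine M7 (40 min), Harbor→Machine M6 (49 min), Apex→Machine M5 (88 min), Ridgeline→Machine M3 (30 min) — total 124+40+49+88+30 = 331 min.
Min-entry greedy (repeatedly take the single cheapest remaining cell) gives 427 min, worse by 96.

Minimum total: 331 min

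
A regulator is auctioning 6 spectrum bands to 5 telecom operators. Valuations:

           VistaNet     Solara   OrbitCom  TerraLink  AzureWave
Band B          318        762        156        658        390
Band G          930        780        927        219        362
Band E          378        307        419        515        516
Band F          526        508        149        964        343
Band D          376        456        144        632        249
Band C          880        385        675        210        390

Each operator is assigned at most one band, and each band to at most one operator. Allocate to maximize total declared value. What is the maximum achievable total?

Maximum total: $4049M

This is the linear assignment problem.
Optimal: VistaNet→Band C ($880M), Solara→Band B ($762M), OrbitCom→Band G ($927M), TerraLink→Band F ($964M), AzureWave→Band E ($516M) — total 880+762+927+964+516 = $4049M.
Row-greedy (each operator in turn takes its best remaining band) gives $3847M, worse by 202.
Next-best assignment: VistaNet→Band G, Solara→Band B, OrbitCom→Band C, TerraLink→Band F, AzureWave→Band E = $3847M.
Swapping Solara↔VistaNet (Solara→Band C $385M, VistaNet→Band B $318M) loses 939.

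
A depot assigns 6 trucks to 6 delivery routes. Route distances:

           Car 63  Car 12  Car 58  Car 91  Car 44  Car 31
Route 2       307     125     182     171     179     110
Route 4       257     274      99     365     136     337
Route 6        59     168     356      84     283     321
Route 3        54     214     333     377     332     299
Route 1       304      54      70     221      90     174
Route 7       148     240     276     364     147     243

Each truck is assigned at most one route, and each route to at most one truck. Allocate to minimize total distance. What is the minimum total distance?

Optimal: Car 63→Route 3 (54 km), Car 12→Route 1 (54 km), Car 58→Route 4 (99 km), Car 91→Route 6 (84 km), Car 44→Route 7 (147 km), Car 31→Route 2 (110 km) — total 54+54+99+84+147+110 = 548 km.
Column-greedy (each route in turn goes to its cheapest remaining truck) gives 936 km, worse by 388.
Next-best assignment: Car 63→Route 3, Car 12→Route 7, Car 58→Route 4, Car 91→Route 6, Car 44→Route 1, Car 31→Route 2 = 677 km.
No other one-to-one assignment undercuts 548 km.

Minimum total: 548 km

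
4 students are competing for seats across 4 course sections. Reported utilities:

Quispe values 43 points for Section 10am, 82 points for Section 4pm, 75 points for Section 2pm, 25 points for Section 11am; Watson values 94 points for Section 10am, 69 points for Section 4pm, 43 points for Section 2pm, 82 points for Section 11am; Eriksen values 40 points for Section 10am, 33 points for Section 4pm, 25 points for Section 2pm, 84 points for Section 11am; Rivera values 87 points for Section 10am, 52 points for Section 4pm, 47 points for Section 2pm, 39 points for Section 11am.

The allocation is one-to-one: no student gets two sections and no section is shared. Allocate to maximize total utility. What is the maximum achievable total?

Optimal: Quispe→Section 2pm (75 points), Watson→Section 4pm (69 points), Eriksen→Section 11am (84 points), Rivera→Section 10am (87 points) — total 75+69+84+87 = 315 points.
Column-greedy (each section in turn goes to its best remaining student) gives 307 points, worse by 8.
Next-best assignment: Quispe→Section 4pm, Watson→Section 10am, Eriksen→Section 11am, Rivera→Section 2pm = 307 points.
Checked against all permutations: 315 points is optimal.

Maximum total: 315 points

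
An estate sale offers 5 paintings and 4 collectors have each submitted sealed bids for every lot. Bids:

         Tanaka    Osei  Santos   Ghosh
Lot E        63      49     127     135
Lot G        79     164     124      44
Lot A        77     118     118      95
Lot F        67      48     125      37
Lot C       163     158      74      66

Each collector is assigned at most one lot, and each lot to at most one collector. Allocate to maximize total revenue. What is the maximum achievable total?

This is a one-to-one assignment (maximum-weight bipartite matching).
Optimal: Tanaka→Lot C ($163), Osei→Lot G ($164), Santos→Lot F ($125), Ghosh→Lot E ($135) — total 163+164+125+135 = $587.
Row-greedy (each collector in turn takes its best remaining lot) gives $549, worse by 38.
Swapping Santos↔Ghosh (Santos→Lot E $127, Ghosh→Lot F $37) loses 96.
Every other assignment is strictly worse.

Max total: $587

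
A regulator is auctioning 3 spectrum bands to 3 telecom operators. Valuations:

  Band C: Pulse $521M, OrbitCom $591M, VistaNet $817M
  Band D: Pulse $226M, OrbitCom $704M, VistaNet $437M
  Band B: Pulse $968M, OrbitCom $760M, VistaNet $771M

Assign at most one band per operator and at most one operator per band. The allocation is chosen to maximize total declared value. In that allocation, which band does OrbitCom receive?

This is the linear assignment problem.
Optimal: Pulse→Band B ($968M), OrbitCom→Band D ($704M), VistaNet→Band C ($817M) — total 968+704+817 = $2489M.
Next-best assignment: Pulse→Band C, OrbitCom→Band D, VistaNet→Band B = $1996M.
No other one-to-one assignment exceeds $2489M.
OrbitCom's own top band is Band B ($760M), but forcing OrbitCom→Band B and reassigning the rest optimally gives only $1803M — worse by 686.

OrbitCom receives Band D.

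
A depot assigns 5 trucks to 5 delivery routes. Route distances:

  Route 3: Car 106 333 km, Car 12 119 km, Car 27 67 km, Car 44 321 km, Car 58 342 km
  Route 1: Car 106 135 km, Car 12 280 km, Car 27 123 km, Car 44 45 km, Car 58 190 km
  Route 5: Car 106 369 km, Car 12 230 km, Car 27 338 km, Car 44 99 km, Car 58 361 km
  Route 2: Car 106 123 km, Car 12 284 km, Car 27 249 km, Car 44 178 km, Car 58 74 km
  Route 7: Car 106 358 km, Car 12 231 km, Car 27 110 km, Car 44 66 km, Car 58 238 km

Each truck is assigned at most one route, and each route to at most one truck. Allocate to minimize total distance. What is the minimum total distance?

Optimal: Car 106→Route 1 (135 km), Car 12→Route 3 (119 km), Car 27→Route 7 (110 km), Car 44→Route 5 (99 km), Car 58→Route 2 (74 km) — total 135+119+110+99+74 = 537 km.
Min-entry greedy (repeatedly take the single cheapest remaining cell) gives 774 km, worse by 237.

Minimum total: 537 km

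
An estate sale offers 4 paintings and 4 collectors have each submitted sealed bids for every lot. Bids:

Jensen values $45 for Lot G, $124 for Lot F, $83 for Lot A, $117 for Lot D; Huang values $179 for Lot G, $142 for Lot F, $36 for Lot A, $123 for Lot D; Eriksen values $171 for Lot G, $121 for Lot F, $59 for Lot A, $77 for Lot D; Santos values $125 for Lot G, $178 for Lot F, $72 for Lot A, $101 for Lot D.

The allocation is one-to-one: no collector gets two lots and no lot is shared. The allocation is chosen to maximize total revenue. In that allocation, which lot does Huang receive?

Huang receives Lot D.

This is the linear assignment problem.
Optimal: Jensen→Lot A ($83), Huang→Lot D ($123), Eriksen→Lot G ($171), Santos→Lot F ($178) — total 83+123+171+178 = $555.
Column-greedy (each lot in turn goes to its best remaining collector) gives $517, worse by 38.
Next-best assignment: Jensen→Lot D, Huang→Lot G, Eriksen→Lot A, Santos→Lot F = $533.
Huang's own top lot is Lot G ($179), but forcing Huang→Lot G and reassigning the rest optimally gives only $533 — worse by 22.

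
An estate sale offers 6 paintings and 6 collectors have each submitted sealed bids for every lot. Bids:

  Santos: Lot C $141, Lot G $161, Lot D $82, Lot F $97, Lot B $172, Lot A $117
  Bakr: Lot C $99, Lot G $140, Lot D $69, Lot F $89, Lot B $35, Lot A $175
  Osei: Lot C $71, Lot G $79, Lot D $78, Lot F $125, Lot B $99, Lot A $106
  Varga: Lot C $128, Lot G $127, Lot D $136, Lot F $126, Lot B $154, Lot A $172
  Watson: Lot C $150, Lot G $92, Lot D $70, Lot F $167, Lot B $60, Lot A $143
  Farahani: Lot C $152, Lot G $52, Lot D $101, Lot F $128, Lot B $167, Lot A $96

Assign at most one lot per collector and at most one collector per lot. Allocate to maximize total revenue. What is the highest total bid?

Max total: $914

Optimal: Santos→Lot G ($161), Bakr→Lot A ($175), Osei→Lot F ($125), Varga→Lot D ($136), Watson→Lot C ($150), Farahani→Lot B ($167) — total 161+175+125+136+150+167 = $914.
Row-greedy (each collector in turn takes its best remaining lot) gives $810, worse by 104.
Every other assignment is strictly worse.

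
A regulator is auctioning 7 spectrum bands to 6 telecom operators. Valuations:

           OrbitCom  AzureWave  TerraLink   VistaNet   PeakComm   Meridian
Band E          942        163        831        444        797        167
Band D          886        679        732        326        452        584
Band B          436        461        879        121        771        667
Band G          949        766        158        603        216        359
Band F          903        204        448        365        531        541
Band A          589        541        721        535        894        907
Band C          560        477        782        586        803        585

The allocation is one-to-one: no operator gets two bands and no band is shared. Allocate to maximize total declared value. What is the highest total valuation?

This is a one-to-one assignment (maximum-weight bipartite matching).
Optimal: OrbitCom→Band F ($903M), AzureWave→Band G ($766M), TerraLink→Band B ($879M), VistaNet→Band C ($586M), PeakComm→Band E ($797M), Meridian→Band A ($907M) — total 903+766+879+586+797+907 = $4838M.
Row-greedy (each operator in turn takes its best remaining band) gives $4528M, worse by 310.
No other one-to-one assignment exceeds $4838M.

Maximum total: $4838M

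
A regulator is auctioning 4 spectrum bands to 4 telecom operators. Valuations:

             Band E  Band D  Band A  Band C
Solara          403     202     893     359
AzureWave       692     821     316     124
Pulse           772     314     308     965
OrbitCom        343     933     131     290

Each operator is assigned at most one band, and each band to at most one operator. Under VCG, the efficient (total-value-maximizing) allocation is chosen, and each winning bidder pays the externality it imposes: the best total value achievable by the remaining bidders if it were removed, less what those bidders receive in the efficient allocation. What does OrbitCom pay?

OrbitCom pays $129M.

Efficient allocation: Solara→Band A ($893M), AzureWave→Band E ($692M), Pulse→Band C ($965M), OrbitCom→Band D ($933M); total welfare W = $3483M.
OrbitCom receives Band D at value $933M, so the others get W − 933 = $2550M.
Without OrbitCom: best allocation of the remaining 3 bidders over all 4 bands is Solara→Band A ($893M), AzureWave→Band D ($821M), Pulse→Band C ($965M), total $2679M.
VCG payment = (others' best without OrbitCom) − (others' welfare with OrbitCom) = 2679 − 2550 = $129M.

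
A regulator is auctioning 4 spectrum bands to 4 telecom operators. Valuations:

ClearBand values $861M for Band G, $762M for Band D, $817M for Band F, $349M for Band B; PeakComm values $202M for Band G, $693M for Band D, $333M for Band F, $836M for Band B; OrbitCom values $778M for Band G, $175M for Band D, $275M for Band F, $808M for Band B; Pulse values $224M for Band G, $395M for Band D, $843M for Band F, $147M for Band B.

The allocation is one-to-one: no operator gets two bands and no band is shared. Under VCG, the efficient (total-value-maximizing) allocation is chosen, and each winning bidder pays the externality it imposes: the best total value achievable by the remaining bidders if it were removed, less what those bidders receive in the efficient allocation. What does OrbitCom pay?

Efficient allocation: ClearBand→Band D ($762M), PeakComm→Band B ($836M), OrbitCom→Band G ($778M), Pulse→Band F ($843M); total welfare W = $3219M.
OrbitCom receives Band G at value $778M, so the others get W − 778 = $2441M.
Without OrbitCom: best allocation of the remaining 3 bidders over all 4 bands is ClearBand→Band G ($861M), PeakComm→Band B ($836M), Pulse→Band F ($843M), total $2540M.
VCG payment = (others' best without OrbitCom) − (others' welfare with OrbitCom) = 2540 − 2441 = $99M.

OrbitCom pays $99M.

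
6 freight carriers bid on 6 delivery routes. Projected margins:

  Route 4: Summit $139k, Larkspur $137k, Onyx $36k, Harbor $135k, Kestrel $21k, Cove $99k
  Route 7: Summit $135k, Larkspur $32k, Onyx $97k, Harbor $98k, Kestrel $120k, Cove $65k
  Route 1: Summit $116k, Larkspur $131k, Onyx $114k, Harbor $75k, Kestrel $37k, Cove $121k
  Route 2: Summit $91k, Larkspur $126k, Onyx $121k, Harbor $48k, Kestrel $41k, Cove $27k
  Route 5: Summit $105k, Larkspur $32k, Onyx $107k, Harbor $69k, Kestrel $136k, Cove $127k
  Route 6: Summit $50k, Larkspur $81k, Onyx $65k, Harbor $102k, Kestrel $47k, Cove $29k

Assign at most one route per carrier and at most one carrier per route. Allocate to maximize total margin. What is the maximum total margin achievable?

Max total: $752k

Optimal: Summit→Route 7 ($135k), Larkspur→Route 4 ($137k), Onyx→Route 2 ($121k), Harbor→Route 6 ($102k), Kestrel→Route 5 ($136k), Cove→Route 1 ($121k) — total 135+137+121+102+136+121 = $752k.
Column-greedy (each route in turn goes to its best remaining carrier) gives $740k, worse by 12.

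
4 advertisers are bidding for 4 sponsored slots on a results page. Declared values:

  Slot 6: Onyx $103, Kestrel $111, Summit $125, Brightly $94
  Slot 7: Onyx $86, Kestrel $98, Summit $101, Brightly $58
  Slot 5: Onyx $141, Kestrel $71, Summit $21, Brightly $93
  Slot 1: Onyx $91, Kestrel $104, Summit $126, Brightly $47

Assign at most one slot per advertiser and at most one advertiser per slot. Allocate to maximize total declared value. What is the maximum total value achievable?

Optimal: Onyx→Slot 5 ($141), Kestrel→Slot 7 ($98), Summit→Slot 1 ($126), Brightly→Slot 6 ($94) — total 141+98+126+94 = $459.
Row-greedy (each advertiser in turn takes its best remaining slot) gives $436, worse by 23.
Next-best assignment: Onyx→Slot 5, Kestrel→Slot 1, Summit→Slot 7, Brightly→Slot 6 = $440.

Max total: $459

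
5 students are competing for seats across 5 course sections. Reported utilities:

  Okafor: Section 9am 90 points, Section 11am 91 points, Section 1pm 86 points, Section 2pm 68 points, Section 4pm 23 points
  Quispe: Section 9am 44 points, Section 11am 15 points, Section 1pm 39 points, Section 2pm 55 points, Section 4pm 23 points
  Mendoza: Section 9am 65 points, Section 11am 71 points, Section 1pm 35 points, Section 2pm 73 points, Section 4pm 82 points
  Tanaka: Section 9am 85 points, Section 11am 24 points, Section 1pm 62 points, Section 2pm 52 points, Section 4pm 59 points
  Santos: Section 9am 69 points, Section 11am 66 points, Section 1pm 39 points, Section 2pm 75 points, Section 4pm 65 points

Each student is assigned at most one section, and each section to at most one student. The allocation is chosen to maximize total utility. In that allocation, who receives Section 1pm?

Okafor receives Section 1pm.

Treat this as an assignment problem: match each student to one section.
Optimal: Okafor→Section 1pm (86 points), Quispe→Section 2pm (55 points), Mendoza→Section 4pm (82 points), Tanaka→Section 9am (85 points), Santos→Section 11am (66 points) — total 86+55+82+85+66 = 374 points.
Row-greedy (each student in turn takes its best remaining section) gives 352 points, worse by 22.
Next-best assignment: Okafor→Section 11am, Quispe→Section 1pm, Mendoza→Section 4pm, Tanaka→Section 9am, Santos→Section 2pm = 372 points.
Swapping Mendoza↔Santos (Mendoza→Section 11am 71 points, Santos→Section 4pm 65 points) loses 12.
Okafor's own top section is Section 11am (91 points), but forcing Okafor→Section 11am and reassigning the rest optimally gives only 372 points — worse by 2.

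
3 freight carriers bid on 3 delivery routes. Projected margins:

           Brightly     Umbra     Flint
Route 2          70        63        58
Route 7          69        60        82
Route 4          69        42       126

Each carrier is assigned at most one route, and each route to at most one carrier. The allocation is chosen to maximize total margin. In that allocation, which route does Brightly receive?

Optimal: Brightly→Route 7 ($69k), Umbra→Route 2 ($63k), Flint→Route 4 ($126k) — total 69+63+126 = $258k.
Max-entry greedy (repeatedly take the single best remaining cell) gives $256k, worse by 2.
Checked against all permutations: $258k is optimal.
Brightly's own top route is Route 2 ($70k), but forcing Brightly→Route 2 and reassigning the rest optimally gives only $256k — worse by 2.

Brightly receives Route 7.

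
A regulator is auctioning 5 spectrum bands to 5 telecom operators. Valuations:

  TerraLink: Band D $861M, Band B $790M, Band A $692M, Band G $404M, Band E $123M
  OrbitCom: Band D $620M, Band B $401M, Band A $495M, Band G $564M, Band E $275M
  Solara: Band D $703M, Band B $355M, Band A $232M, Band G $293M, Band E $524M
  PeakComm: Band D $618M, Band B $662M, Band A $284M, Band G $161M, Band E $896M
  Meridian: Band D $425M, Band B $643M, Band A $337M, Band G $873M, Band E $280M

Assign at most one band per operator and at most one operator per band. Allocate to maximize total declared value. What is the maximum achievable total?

Optimal: TerraLink→Band B ($790M), OrbitCom→Band A ($495M), Solara→Band D ($703M), PeakComm→Band E ($896M), Meridian→Band G ($873M) — total 790+495+703+896+873 = $3757M.
Max-entry greedy (repeatedly take the single best remaining cell) gives $3480M, worse by 277.
Swapping Solara↔TerraLink (Solara→Band B $355M, TerraLink→Band D $861M) loses 277.

Max total: $3757M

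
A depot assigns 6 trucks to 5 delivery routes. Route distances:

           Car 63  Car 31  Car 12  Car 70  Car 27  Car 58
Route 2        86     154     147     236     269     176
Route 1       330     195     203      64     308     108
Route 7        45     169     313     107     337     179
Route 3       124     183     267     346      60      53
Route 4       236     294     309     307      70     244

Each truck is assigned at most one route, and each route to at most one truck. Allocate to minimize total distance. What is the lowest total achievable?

Minimum total: 379 km

Optimal: Car 12→Route 2 (147 km), Car 70→Route 1 (64 km), Car 63→Route 7 (45 km), Car 58→Route 3 (53 km), Car 27→Route 4 (70 km) — total 147+64+45+53+70 = 379 km.
Row-greedy (each truck in turn takes its cheapest remaining route) gives 769 km, worse by 390.
Next-best assignment: Car 31→Route 2, Car 70→Route 1, Car 63→Route 7, Car 58→Route 3, Car 27→Route 4 = 386 km.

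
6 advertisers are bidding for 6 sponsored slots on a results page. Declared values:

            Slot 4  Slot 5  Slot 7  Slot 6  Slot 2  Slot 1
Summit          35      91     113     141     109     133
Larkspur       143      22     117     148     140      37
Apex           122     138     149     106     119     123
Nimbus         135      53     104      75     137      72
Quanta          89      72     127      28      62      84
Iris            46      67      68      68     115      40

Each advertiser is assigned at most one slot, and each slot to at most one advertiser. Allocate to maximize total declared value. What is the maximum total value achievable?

Optimal: Summit→Slot 1 ($133), Larkspur→Slot 6 ($148), Apex→Slot 5 ($138), Nimbus→Slot 4 ($135), Quanta→Slot 7 ($127), Iris→Slot 2 ($115) — total 133+148+138+135+127+115 = $796.
Row-greedy (each advertiser in turn takes its best remaining slot) gives $721, worse by 75.
Swapping Nimbus↔Iris (Nimbus→Slot 2 $137, Iris→Slot 4 $46) loses 67.
No other one-to-one assignment exceeds $796.

Maximum total: $796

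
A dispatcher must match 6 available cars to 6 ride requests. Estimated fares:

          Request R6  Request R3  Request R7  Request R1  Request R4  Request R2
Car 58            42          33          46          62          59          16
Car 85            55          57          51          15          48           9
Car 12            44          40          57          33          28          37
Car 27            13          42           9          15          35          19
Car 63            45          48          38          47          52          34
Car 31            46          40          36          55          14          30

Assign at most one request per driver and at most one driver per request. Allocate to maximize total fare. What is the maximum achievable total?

This is a one-to-one assignment (maximum-weight bipartite matching).
Optimal: Car 58→Request R4 ($59), Car 85→Request R6 ($55), Car 12→Request R7 ($57), Car 27→Request R3 ($42), Car 63→Request R2 ($34), Car 31→Request R1 ($55) — total 59+55+57+42+34+55 = $302.
Max-entry greedy (repeatedly take the single best remaining cell) gives $293, worse by 9.

Max total: $302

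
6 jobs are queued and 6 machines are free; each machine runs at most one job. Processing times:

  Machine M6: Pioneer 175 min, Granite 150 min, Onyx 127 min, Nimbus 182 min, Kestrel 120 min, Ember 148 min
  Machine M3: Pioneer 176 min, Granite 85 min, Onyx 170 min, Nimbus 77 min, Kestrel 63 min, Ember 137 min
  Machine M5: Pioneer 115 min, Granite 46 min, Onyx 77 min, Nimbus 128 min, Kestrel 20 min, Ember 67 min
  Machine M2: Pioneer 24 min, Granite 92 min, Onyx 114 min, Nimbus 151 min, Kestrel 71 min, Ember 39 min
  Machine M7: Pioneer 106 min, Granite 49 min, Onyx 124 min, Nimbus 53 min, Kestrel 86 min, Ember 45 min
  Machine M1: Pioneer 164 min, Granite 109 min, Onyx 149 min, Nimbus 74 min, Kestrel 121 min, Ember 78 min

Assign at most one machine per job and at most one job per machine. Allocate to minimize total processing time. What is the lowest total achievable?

Optimal: Pioneer→Machine M2 (24 min), Granite→Machine M3 (85 min), Onyx→Machine M6 (127 min), Nimbus→Machine M1 (74 min), Kestrel→Machine M5 (20 min), Ember→Machine M7 (45 min) — total 24+85+127+74+20+45 = 375 min.
Column-greedy (each machine in turn goes to its cheapest remaining job) gives 461 min, worse by 86.

Minimum total: 375 min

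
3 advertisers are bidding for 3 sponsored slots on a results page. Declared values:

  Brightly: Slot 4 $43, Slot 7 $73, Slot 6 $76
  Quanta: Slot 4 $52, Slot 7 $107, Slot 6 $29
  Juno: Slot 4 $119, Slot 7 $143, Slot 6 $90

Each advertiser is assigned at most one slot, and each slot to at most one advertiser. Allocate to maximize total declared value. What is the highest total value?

Treat this as an assignment problem: match each advertiser to one slot.
Optimal: Brightly→Slot 6 ($76), Quanta→Slot 7 ($107), Juno→Slot 4 ($119) — total 76+107+119 = $302.
Max-entry greedy (repeatedly take the single best remaining cell) gives $271, worse by 31.
Checked against all permutations: $302 is optimal.

Maximum total: $302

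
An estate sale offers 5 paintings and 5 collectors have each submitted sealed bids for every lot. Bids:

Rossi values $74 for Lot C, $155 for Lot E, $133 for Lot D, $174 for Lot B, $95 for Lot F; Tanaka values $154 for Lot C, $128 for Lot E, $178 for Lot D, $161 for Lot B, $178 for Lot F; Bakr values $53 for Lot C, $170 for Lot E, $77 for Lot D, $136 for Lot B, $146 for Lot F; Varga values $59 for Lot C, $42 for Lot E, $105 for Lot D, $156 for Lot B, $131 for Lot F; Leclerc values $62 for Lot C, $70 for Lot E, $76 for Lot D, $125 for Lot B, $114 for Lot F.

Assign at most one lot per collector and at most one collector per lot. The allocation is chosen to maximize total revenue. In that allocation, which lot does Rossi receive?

Rossi receives Lot D.

Optimal: Rossi→Lot D ($133), Tanaka→Lot C ($154), Bakr→Lot E ($170), Varga→Lot B ($156), Leclerc→Lot F ($114) — total 133+154+170+156+114 = $727.
Next-best assignment: Rossi→Lot B, Tanaka→Lot C, Bakr→Lot E, Varga→Lot D, Leclerc→Lot F = $717.
No other one-to-one assignment exceeds $727.
Rossi's own top lot is Lot B ($174), but forcing Rossi→Lot B and reassigning the rest optimally gives only $717 — worse by 10.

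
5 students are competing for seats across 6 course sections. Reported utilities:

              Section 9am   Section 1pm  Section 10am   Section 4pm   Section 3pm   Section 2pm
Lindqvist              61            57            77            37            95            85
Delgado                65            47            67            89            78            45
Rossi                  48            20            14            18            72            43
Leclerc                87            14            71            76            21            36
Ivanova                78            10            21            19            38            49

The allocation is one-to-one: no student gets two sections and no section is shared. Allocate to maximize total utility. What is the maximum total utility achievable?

Max total: 395 points

Optimal: Lindqvist→Section 2pm (85 points), Delgado→Section 4pm (89 points), Rossi→Section 3pm (72 points), Leclerc→Section 10am (71 points), Ivanova→Section 9am (78 points) — total 85+89+72+71+78 = 395 points.
Max-entry greedy (repeatedly take the single best remaining cell) gives 340 points, worse by 55.
No other one-to-one assignment exceeds 395 points.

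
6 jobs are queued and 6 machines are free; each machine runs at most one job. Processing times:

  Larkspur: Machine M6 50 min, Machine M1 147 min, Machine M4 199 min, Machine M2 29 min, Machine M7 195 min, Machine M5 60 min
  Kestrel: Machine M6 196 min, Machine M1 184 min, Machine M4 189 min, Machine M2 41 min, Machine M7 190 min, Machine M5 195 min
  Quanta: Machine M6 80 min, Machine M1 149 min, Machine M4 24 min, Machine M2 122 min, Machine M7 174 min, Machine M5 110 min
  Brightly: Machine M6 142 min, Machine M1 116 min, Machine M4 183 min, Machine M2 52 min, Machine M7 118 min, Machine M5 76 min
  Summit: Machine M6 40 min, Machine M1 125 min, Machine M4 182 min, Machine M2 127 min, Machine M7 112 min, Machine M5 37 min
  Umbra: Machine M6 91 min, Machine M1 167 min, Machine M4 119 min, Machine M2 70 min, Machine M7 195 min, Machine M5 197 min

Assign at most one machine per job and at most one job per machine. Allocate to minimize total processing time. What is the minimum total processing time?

This is a one-to-one assignment (minimum-cost bipartite matching).
Optimal: Larkspur→Machine M6 (50 min), Kestrel→Machine M2 (41 min), Quanta→Machine M4 (24 min), Brightly→Machine M7 (118 min), Summit→Machine M5 (37 min), Umbra→Machine M1 (167 min) — total 50+41+24+118+37+167 = 437 min.
Min-entry greedy (repeatedly take the single cheapest remaining cell) gives 487 min, worse by 50.

Minimum total: 437 min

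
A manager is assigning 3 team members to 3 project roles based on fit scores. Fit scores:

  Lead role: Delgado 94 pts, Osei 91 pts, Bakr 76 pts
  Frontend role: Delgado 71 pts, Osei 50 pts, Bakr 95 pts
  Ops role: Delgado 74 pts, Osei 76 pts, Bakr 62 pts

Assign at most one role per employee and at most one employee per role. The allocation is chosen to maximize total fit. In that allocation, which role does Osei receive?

Optimal: Delgado→Lead role (94 pts), Osei→Ops role (76 pts), Bakr→Frontend role (95 pts) — total 94+76+95 = 265 pts.
Next-best assignment: Delgado→Ops role, Osei→Lead role, Bakr→Frontend role = 260 pts.
Osei's own top role is Lead role (91 pts), but forcing Osei→Lead role and reassigning the rest optimally gives only 260 pts — worse by 5.

Osei receives Ops role.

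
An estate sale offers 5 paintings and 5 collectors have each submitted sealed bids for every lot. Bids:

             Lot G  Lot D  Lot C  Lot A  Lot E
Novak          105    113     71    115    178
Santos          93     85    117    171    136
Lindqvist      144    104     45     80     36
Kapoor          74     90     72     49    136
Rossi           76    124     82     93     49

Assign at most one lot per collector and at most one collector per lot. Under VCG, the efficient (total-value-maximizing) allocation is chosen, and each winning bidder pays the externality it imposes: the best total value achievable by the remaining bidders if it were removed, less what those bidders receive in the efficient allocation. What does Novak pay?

Novak pays $64.

Efficient allocation: Novak→Lot E ($178), Santos→Lot A ($171), Lindqvist→Lot G ($144), Kapoor→Lot C ($72), Rossi→Lot D ($124); total welfare W = $689.
Novak receives Lot E at value $178, so the others get W − 178 = $511.
Without Novak: best allocation of the remaining 4 bidders over all 5 lots is Santos→Lot A ($171), Lindqvist→Lot G ($144), Kapoor→Lot E ($136), Rossi→Lot D ($124), total $575.
VCG payment = (others' best without Novak) − (others' welfare with Novak) = 575 − 511 = $64.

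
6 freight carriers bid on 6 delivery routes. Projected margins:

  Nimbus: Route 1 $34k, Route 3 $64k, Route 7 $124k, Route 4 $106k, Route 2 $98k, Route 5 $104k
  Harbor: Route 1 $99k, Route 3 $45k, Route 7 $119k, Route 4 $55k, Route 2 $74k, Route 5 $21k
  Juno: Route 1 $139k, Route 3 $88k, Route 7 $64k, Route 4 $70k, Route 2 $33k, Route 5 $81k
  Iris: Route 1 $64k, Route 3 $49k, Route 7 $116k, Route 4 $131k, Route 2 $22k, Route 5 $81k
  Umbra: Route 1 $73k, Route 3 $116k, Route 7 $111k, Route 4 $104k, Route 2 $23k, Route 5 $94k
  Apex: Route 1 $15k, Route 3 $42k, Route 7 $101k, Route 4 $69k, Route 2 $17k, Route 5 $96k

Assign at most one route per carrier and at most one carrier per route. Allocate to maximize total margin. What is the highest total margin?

Treat this as an assignment problem: match each carrier to one route.
Optimal: Nimbus→Route 2 ($98k), Harbor→Route 7 ($119k), Juno→Route 1 ($139k), Iris→Route 4 ($131k), Umbra→Route 3 ($116k), Apex→Route 5 ($96k) — total 98+119+139+131+116+96 = $699k.
Column-greedy (each route in turn goes to its best remaining carrier) gives $680k, worse by 19.
Next-best assignment: Nimbus→Route 7, Harbor→Route 2, Juno→Route 1, Iris→Route 4, Umbra→Route 3, Apex→Route 5 = $680k.
Swapping Harbor↔Iris (Harbor→Route 4 $55k, Iris→Route 7 $116k) loses 79.
Checked against all permutations: $699k is optimal.

Maximum total: $699k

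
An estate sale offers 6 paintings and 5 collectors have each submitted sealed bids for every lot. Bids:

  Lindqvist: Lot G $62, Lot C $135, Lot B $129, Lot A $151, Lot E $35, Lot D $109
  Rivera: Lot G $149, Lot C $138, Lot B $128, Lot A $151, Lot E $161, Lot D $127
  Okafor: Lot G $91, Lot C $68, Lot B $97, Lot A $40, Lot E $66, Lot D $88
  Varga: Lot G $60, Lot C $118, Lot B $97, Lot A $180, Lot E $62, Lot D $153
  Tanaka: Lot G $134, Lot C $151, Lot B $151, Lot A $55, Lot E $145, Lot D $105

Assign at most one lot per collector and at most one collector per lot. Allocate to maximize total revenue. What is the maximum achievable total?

Max total: $718

Optimal: Lindqvist→Lot C ($135), Rivera→Lot E ($161), Okafor→Lot G ($91), Varga→Lot A ($180), Tanaka→Lot B ($151) — total 135+161+91+180+151 = $718.
Max-entry greedy (repeatedly take the single best remaining cell) gives $712, worse by 6.
Swapping Varga↔Lindqvist (Varga→Lot C $118, Lindqvist→Lot A $151) loses 46.
No other one-to-one assignment exceeds $718.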